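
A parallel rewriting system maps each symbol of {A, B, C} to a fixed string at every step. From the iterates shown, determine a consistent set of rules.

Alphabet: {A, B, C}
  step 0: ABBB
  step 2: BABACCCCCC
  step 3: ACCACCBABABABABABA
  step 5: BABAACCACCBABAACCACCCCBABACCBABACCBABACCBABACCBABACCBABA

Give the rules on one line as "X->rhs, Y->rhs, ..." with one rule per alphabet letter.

A->CC, B->A, C->BA

  step 2 ⇒ step 3: BABACCCCCC ⇒ A·CC·A·CC·BA·BA·BA·BA·BA·BA
    A ↦ CC
    B ↦ A
    C ↦ BA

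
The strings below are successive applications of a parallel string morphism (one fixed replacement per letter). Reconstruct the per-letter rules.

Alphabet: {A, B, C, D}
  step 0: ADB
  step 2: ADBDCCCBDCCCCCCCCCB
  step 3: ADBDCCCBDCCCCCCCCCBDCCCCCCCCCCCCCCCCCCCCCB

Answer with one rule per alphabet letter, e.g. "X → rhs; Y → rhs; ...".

A->ADB, B->CB, C->CC, D->DCC

  step 2 ⇒ step 3: ADBDCCCBDCCCCCCCCCB ⇒ ADB·DCC·CB·DCC·CC·CC·CC·CB·DCC·CC·CC·CC·CC·CC·CC·CC·CC·CC·CB
    A ↦ ADB
    B ↦ CB
    C ↦ CC
    D ↦ DCC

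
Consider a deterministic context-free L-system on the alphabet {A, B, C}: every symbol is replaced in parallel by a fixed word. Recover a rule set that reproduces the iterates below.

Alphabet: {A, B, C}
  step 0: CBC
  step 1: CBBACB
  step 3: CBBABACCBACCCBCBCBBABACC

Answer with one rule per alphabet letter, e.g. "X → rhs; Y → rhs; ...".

  step 0 ⇒ step 1: CBC ⇒ CB·BA·CB
    B ↦ BA
    C ↦ CB
    A ↦ CC  (constrained at step 1)

A->CC, B->BA, C->CB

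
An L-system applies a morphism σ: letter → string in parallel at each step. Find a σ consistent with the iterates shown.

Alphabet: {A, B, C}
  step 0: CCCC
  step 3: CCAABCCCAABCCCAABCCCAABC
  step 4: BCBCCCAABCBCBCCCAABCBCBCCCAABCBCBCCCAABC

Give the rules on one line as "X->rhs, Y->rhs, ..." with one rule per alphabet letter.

A->C, B->AA, C->BC

  step 3 ⇒ step 4: CCAABCCCAABCCCAABCCCAABC ⇒ BC·BC·C·C·AA·BC·BC·BC·C·C·AA·BC·BC·BC·C·C·AA·BC·BC·BC·C·C·AA·BC
    A ↦ C
    B ↦ AA
    C ↦ BC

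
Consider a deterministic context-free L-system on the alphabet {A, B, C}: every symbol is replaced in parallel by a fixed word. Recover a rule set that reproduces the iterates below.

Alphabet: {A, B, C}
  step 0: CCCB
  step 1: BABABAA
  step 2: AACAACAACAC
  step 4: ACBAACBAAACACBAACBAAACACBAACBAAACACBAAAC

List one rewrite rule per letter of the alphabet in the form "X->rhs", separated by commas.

A->AC, B->A, C->BA

  step 1 ⇒ step 2: BABABAA ⇒ A·AC·A·AC·A·AC·AC
    A ↦ AC
    B ↦ A
  step 0 ⇒ step 1: CCCB ⇒ BA·BA·BA·A
    C ↦ BA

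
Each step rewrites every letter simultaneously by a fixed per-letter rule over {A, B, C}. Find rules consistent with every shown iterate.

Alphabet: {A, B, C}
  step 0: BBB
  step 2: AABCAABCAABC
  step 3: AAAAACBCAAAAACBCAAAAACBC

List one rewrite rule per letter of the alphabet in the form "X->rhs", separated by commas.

A->AA, B->AC, C->BC

  step 2 ⇒ step 3: AABCAABCAABC ⇒ AA·AA·AC·BC·AA·AA·AC·BC·AA·AA·AC·BC
    A ↦ AA
    B ↦ AC
    C ↦ BC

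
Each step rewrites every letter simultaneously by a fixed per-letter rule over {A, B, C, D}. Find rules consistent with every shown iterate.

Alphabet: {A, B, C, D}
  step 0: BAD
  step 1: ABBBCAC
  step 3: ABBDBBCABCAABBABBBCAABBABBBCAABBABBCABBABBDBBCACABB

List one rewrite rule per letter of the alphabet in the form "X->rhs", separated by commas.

A->BCA, B->ABB, C->DB, D->C

  step 0 ⇒ step 1: BAD ⇒ ABB·BCA·C
    A ↦ BCA
    B ↦ ABB
    D ↦ C
    C ↦ DB  (constrained at step 1)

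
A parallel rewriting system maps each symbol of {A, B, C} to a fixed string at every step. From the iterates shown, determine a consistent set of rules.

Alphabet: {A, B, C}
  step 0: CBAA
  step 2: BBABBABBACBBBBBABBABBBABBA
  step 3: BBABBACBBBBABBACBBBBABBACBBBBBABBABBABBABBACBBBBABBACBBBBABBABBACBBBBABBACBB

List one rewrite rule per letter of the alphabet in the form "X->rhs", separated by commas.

  step 2 ⇒ step 3: BBABBABBACBBBBBABBABBBABBA ⇒ BBA·BBA·CBB·BBA·BBA·CBB·BBA·BBA·CBB·B·BBA·BBA·BBA·BBA·BBA·CBB·BBA·BBA·CBB·BBA·BBA·BBA·CBB·BBA·BBA·CBB
    A ↦ CBB
    B ↦ BBA
    C ↦ B

A->CBB, B->BBA, C->B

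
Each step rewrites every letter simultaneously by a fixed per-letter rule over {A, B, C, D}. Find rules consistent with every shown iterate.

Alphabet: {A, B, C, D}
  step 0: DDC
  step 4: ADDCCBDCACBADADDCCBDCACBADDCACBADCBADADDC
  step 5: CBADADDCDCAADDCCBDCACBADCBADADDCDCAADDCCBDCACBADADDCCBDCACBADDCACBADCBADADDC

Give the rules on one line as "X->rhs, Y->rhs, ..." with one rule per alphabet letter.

  step 4 ⇒ step 5: ADDCCBDCACBADADDCCBDCACBADDCACBADCBADADDC ⇒ CB·AD·AD·DC·DC·A·AD·DC·CB·DC·A·CB·AD·CB·AD·AD·DC·DC·A·AD·DC·CB·DC·A·CB·AD·AD·DC·CB·DC·A·CB·AD·DC·A·CB·AD·CB·AD·AD·DC
    A ↦ CB
    B ↦ A
    C ↦ DC
    D ↦ AD

A->CB, B->A, C->DC, D->AD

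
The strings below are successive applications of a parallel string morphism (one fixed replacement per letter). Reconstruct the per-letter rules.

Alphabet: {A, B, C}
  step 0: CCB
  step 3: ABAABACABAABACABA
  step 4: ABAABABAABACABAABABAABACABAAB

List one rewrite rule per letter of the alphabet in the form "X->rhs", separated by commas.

A->AB, B->A, C->AC

  step 3 ⇒ step 4: ABAABACABAABACABA ⇒ AB·A·AB·AB·A·AB·AC·AB·A·AB·AB·A·AB·AC·AB·A·AB
    A ↦ AB
    B ↦ A
    C ↦ AC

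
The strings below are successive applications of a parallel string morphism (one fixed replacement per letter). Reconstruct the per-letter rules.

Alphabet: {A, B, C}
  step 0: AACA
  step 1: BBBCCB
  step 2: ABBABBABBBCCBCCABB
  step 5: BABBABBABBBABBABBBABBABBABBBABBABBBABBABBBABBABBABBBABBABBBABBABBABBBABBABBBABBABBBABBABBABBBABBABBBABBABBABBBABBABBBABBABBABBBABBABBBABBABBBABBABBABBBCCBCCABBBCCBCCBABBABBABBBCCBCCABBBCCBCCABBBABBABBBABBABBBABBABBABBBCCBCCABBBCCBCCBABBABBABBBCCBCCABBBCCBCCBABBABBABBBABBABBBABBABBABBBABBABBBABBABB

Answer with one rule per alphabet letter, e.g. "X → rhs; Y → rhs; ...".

A->B, B->ABB, C->BCC

  step 1 ⇒ step 2: BBBCCB ⇒ ABB·ABB·ABB·BCC·BCC·ABB
    B ↦ ABB
    C ↦ BCC
  step 0 ⇒ step 1: AACA ⇒ B·B·BCC·B
    A ↦ B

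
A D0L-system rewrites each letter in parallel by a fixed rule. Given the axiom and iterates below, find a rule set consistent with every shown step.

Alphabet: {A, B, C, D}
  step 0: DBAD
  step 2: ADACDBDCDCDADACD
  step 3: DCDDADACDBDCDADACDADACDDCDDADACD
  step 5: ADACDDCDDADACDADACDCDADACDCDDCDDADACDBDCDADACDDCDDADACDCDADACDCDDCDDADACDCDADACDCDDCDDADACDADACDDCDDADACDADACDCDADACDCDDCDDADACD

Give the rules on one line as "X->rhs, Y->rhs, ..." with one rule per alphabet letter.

  step 2 ⇒ step 3: ADACDBDCDCDADACD ⇒ D·CD·D·ADA·CD·BD·CD·ADA·CD·ADA·CD·D·CD·D·ADA·CD
    A ↦ D
    B ↦ BD
    C ↦ ADA
    D ↦ CD

A->D, B->BD, C->ADA, D->CD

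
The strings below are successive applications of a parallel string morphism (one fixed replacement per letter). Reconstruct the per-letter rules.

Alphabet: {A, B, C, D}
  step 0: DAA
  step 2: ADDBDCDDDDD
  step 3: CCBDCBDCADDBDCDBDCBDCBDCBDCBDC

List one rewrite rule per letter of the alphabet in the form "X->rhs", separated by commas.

A->CC, B->ADD, C->D, D->BDC

  step 2 ⇒ step 3: ADDBDCDDDDD ⇒ CC·BDC·BDC·ADD·BDC·D·BDC·BDC·BDC·BDC·BDC
    A ↦ CC
    B ↦ ADD
    C ↦ D
    D ↦ BDC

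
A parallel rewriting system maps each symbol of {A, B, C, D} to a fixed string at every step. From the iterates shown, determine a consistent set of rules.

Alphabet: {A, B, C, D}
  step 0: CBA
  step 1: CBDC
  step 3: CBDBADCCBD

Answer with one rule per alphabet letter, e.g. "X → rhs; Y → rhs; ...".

A->C, B->D, C->CB, D->BA

  step 0 ⇒ step 1: CBA ⇒ CB·D·C
    A ↦ C
    B ↦ D
    C ↦ CB
    D ↦ BA  (constrained at step 1)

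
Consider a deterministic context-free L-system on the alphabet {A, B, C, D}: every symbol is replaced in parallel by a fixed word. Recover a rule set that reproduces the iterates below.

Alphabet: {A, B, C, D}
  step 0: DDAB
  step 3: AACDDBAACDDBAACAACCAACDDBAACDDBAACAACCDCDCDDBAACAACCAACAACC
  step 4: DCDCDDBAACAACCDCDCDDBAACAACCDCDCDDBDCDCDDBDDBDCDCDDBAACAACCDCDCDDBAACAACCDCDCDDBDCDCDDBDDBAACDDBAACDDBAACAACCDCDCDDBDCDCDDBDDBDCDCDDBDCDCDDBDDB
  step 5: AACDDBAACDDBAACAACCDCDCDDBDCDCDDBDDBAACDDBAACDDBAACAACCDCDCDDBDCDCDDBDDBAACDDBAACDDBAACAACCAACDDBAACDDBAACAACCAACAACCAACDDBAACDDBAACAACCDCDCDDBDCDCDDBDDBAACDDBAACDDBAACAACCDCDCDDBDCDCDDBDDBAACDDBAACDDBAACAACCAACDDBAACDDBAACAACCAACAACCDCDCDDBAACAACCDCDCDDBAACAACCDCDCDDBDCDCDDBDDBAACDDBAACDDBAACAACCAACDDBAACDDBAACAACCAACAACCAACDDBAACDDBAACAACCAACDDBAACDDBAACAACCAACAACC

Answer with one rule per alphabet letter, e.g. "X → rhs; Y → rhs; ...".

  step 4 ⇒ step 5: DCDCDDBAACAACCDCDCDDBAACAACCDCDCDDBDCDCDDBDDBDCDCDDBAACAACCDCDCDDBAACAACCDCDCDDBDCDCDDBDDBAACDDBAACDDBAACAACCDCDCDDBDCDCDDBDDBDCDCDDBDCDCDDBDDB ⇒ AAC·DDB·AAC·DDB·AAC·AAC·C·DC·DC·DDB·DC·DC·DDB·DDB·AAC·DDB·AAC·DDB·AAC·AAC·C·DC·DC·DDB·DC·DC·DDB·DDB·AAC·DDB·AAC·DDB·AAC·AAC·C·AAC·DDB·AAC·DDB·AAC·AAC·C·AAC·AAC·C·AAC·DDB·AAC·DDB·AAC·AAC·C·DC·DC·DDB·DC·DC·DDB·DDB·AAC·DDB·AAC·DDB·AAC·AAC·C·DC·DC·DDB·DC·DC·DDB·DDB·AAC·DDB·AAC·DDB·AAC·AAC·C·AAC·DDB·AAC·DDB·AAC·AAC·C·AAC·AAC·C·DC·DC·DDB·AAC·AAC·C·DC·DC·DDB·AAC·AAC·C·DC·DC·DDB·DC·DC·DDB·DDB·AAC·DDB·AAC·DDB·AAC·AAC·C·AAC·DDB·AAC·DDB·AAC·AAC·C·AAC·AAC·C·AAC·DDB·AAC·DDB·AAC·AAC·C·AAC·DDB·AAC·DDB·AAC·AAC·C·AAC·AAC·C
    A ↦ DC
    B ↦ C
    C ↦ DDB
    D ↦ AAC

A->DC, B->C, C->DDB, D->AAC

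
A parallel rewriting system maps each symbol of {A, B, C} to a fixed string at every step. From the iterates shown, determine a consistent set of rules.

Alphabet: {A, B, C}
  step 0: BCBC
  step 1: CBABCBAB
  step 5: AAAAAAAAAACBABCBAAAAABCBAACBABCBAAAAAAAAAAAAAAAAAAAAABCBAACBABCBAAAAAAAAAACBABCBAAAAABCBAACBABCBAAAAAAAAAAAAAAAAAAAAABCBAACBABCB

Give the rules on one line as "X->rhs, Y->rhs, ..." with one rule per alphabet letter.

A->AA, B->CB, C->AB

  step 0 ⇒ step 1: BCBC ⇒ CB·AB·CB·AB
    B ↦ CB
    C ↦ AB
    A ↦ AA  (constrained at step 1)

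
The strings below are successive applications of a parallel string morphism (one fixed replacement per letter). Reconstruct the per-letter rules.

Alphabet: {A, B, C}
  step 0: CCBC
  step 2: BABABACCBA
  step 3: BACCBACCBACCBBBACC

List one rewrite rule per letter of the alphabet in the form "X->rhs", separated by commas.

A->CC, B->BA, C->B

  step 2 ⇒ step 3: BABABACCBA ⇒ BA·CC·BA·CC·BA·CC·B·B·BA·CC
    A ↦ CC
    B ↦ BA
    C ↦ B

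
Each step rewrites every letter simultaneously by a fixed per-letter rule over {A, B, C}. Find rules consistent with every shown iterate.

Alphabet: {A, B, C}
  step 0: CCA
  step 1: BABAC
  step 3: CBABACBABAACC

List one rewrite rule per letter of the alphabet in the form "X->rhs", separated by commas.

  step 0 ⇒ step 1: CCA ⇒ BA·BA·C
    A ↦ C
    C ↦ BA
    B ↦ AC  (constrained at step 1)

A->C, B->AC, C->BA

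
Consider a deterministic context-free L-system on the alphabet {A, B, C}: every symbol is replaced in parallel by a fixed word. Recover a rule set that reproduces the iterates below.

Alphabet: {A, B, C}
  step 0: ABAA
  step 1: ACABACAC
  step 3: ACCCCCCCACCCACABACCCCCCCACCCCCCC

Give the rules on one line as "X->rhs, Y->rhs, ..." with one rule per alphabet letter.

A->AC, B->AB, C->CC

  step 0 ⇒ step 1: ABAA ⇒ AC·AB·AC·AC
    A ↦ AC
    B ↦ AB
    C ↦ CC  (constrained at step 1)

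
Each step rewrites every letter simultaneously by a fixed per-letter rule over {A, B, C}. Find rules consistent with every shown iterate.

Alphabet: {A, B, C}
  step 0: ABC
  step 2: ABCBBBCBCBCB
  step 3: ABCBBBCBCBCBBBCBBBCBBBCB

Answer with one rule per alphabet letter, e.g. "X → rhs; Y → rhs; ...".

A->AB, B->CB, C->BB

  step 2 ⇒ step 3: ABCBBBCBCBCB ⇒ AB·CB·BB·CB·CB·CB·BB·CB·BB·CB·BB·CB
    A ↦ AB
    B ↦ CB
    C ↦ BB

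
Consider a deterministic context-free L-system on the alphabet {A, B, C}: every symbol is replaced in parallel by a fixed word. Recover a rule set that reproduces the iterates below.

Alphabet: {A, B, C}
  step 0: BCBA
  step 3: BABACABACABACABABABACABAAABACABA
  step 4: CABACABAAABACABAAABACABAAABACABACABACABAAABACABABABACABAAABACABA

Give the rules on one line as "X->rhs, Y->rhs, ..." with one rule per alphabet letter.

A->BA, B->CA, C->AA

  step 3 ⇒ step 4: BABACABACABACABABABACABAAABACABA ⇒ CA·BA·CA·BA·AA·BA·CA·BA·AA·BA·CA·BA·AA·BA·CA·BA·CA·BA·CA·BA·AA·BA·CA·BA·BA·BA·CA·BA·AA·BA·CA·BA
    A ↦ BA
    B ↦ CA
    C ↦ AA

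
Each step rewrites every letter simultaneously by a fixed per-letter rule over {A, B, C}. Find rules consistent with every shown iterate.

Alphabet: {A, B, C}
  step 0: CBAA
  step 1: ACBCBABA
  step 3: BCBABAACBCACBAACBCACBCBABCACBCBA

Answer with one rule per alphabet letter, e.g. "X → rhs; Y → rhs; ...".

A->BA, B->BC, C->AC

  step 0 ⇒ step 1: CBAA ⇒ AC·BC·BA·BA
    A ↦ BA
    B ↦ BC
    C ↦ AC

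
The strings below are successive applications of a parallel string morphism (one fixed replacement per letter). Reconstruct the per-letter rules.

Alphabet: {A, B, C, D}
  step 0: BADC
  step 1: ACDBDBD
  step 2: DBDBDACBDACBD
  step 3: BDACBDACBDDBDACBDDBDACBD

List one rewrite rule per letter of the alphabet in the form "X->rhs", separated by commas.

A->D, B->AC, C->BD, D->BD

  step 2 ⇒ step 3: DBDBDACBDACBD ⇒ BD·AC·BD·AC·BD·D·BD·AC·BD·D·BD·AC·BD
    A ↦ D
    B ↦ AC
    C ↦ BD
    D ↦ BD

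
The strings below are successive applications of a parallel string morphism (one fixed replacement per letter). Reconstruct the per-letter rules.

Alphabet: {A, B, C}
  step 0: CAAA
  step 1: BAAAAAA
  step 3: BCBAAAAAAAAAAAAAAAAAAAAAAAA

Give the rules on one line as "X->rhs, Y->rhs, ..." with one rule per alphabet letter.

  step 0 ⇒ step 1: CAAA ⇒ B·AA·AA·AA
    A ↦ AA
    C ↦ B
    B ↦ BC  (constrained at step 1)

A->AA, B->BC, C->B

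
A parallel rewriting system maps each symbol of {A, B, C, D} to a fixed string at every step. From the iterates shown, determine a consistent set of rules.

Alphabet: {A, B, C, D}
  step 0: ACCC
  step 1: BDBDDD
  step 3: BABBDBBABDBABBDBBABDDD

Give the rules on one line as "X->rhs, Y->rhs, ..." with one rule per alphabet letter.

  step 0 ⇒ step 1: ACCC ⇒ BDB·D·D·D
    A ↦ BDB
    C ↦ D
    B ↦ BAB  (constrained at step 1)
    D ↦ C  (constrained at step 1)

A->BDB, B->BAB, C->D, D->C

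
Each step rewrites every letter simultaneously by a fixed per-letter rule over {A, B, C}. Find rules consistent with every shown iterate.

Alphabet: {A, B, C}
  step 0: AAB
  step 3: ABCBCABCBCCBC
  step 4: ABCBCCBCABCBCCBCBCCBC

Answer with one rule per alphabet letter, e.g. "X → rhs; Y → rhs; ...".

A->AB, B->C, C->BC

  step 3 ⇒ step 4: ABCBCABCBCCBC ⇒ AB·C·BC·C·BC·AB·C·BC·C·BC·BC·C·BC
    A ↦ AB
    B ↦ C
    C ↦ BC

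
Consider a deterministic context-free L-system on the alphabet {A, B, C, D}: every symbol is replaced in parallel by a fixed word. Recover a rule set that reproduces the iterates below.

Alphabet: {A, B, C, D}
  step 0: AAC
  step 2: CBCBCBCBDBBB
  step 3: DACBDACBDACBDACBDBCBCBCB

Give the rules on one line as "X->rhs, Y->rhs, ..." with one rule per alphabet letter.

A->BB, B->CB, C->DA, D->DB

  step 2 ⇒ step 3: CBCBCBCBDBBB ⇒ DA·CB·DA·CB·DA·CB·DA·CB·DB·CB·CB·CB
    B ↦ CB
    C ↦ DA
    D ↦ DB
    A ↦ BB  (constrained at step 0)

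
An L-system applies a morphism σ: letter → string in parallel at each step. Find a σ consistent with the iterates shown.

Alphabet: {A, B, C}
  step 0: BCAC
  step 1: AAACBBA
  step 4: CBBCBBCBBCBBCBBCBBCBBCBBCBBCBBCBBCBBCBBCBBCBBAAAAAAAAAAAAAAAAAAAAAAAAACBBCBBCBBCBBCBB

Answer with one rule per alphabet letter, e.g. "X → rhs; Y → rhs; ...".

A->CBB, B->AA, C->A

  step 0 ⇒ step 1: BCAC ⇒ AA·A·CBB·A
    A ↦ CBB
    B ↦ AA
    C ↦ A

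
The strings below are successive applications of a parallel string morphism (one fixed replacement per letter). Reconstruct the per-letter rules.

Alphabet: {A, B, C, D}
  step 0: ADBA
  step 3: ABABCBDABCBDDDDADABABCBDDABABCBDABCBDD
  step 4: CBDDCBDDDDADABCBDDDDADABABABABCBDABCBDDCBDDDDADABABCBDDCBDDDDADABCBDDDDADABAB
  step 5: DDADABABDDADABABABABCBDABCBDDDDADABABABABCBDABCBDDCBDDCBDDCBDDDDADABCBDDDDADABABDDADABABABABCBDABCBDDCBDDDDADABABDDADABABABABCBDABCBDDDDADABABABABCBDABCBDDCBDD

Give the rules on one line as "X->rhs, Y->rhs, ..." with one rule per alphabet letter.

  step 4 ⇒ step 5: CBDDCBDDDDADABCBDDDDADABABABABCBDABCBDDCBDDDDADABABCBDDCBDDDDADABCBDDDDADABAB ⇒ DDA·D·AB·AB·DDA·D·AB·AB·AB·AB·CBD·AB·CBD·D·DDA·D·AB·AB·AB·AB·CBD·AB·CBD·D·CBD·D·CBD·D·CBD·D·DDA·D·AB·CBD·D·DDA·D·AB·AB·DDA·D·AB·AB·AB·AB·CBD·AB·CBD·D·CBD·D·DDA·D·AB·AB·DDA·D·AB·AB·AB·AB·CBD·AB·CBD·D·DDA·D·AB·AB·AB·AB·CBD·AB·CBD·D·CBD·D
    A ↦ CBD
    B ↦ D
    C ↦ DDA
    D ↦ AB

A->CBD, B->D, C->DDA, D->AB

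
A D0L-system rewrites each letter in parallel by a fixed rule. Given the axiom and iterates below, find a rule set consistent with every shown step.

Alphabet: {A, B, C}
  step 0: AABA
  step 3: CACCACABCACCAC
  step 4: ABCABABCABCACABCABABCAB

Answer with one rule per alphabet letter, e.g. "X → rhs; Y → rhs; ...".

  step 3 ⇒ step 4: CACCACABCACCAC ⇒ AB·C·AB·AB·C·AB·C·AC·AB·C·AB·AB·C·AB
    A ↦ C
    B ↦ AC
    C ↦ AB

A->C, B->AC, C->AB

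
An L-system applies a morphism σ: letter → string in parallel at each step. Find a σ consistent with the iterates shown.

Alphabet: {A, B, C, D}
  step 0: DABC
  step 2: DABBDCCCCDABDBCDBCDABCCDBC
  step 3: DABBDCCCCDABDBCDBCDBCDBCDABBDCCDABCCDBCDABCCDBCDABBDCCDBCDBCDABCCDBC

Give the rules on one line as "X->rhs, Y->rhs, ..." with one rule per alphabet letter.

  step 2 ⇒ step 3: DABBDCCCCDABDBCDBCDABCCDBC ⇒ DAB·BD·CC·CC·DAB·DBC·DBC·DBC·DBC·DAB·BD·CC·DAB·CC·DBC·DAB·CC·DBC·DAB·BD·CC·DBC·DBC·DAB·CC·DBC
    A ↦ BD
    B ↦ CC
    C ↦ DBC
    D ↦ DAB

A->BD, B->CC, C->DBC, D->DAB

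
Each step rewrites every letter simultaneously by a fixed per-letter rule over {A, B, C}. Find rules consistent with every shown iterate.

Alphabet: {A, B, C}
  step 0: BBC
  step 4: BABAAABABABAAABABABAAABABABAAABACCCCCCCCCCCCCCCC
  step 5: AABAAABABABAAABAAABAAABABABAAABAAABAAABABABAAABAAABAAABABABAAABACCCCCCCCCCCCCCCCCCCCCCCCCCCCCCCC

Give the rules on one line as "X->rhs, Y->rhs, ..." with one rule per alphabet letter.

  step 4 ⇒ step 5: BABAAABABABAAABABABAAABABABAAABACCCCCCCCCCCCCCCC ⇒ AA·BA·AA·BA·BA·BA·AA·BA·AA·BA·AA·BA·BA·BA·AA·BA·AA·BA·AA·BA·BA·BA·AA·BA·AA·BA·AA·BA·BA·BA·AA·BA·CC·CC·CC·CC·CC·CC·CC·CC·CC·CC·CC·CC·CC·CC·CC·CC
    A ↦ BA
    B ↦ AA
    C ↦ CC

A->BA, B->AA, C->CC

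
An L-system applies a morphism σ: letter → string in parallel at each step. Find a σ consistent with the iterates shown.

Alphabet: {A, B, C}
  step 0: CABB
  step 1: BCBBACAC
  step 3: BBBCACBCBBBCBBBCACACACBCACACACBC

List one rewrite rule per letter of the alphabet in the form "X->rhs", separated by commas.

  step 0 ⇒ step 1: CABB ⇒ BC·BB·AC·AC
    A ↦ BB
    B ↦ AC
    C ↦ BC

A->BB, B->AC, C->BC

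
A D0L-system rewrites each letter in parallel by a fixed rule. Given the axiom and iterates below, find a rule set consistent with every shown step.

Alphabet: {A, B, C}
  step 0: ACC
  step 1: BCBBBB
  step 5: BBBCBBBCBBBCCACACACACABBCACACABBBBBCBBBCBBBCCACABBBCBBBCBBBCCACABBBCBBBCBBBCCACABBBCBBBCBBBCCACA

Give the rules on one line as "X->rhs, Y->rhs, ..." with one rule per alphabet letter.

A->BC, B->CA, C->BB

  step 0 ⇒ step 1: ACC ⇒ BC·BB·BB
    A ↦ BC
    C ↦ BB
    B ↦ CA  (constrained at step 1)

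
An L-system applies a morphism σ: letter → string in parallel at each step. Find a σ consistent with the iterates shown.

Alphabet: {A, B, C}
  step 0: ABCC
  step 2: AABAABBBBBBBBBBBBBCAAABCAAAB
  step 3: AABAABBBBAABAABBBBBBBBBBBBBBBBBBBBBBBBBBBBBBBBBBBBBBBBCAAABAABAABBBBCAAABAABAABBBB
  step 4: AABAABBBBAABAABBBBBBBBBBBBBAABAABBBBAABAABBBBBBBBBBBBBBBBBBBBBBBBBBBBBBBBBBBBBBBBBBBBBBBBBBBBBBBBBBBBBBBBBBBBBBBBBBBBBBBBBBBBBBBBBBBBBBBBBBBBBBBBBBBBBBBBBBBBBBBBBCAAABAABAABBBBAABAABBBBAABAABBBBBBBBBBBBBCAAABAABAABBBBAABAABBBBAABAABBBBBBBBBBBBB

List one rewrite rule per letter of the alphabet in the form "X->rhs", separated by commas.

  step 3 ⇒ step 4: AABAABBBBAABAABBBBBBBBBBBBBBBBBBBBBBBBBBBBBBBBBBBBBBBBCAAABAABAABBBBCAAABAABAABBBB ⇒ AAB·AAB·BBB·AAB·AAB·BBB·BBB·BBB·BBB·AAB·AAB·BBB·AAB·AAB·BBB·BBB·BBB·BBB·BBB·BBB·BBB·BBB·BBB·BBB·BBB·BBB·BBB·BBB·BBB·BBB·BBB·BBB·BBB·BBB·BBB·BBB·BBB·BBB·BBB·BBB·BBB·BBB·BBB·BBB·BBB·BBB·BBB·BBB·BBB·BBB·BBB·BBB·BBB·BBB·CA·AAB·AAB·AAB·BBB·AAB·AAB·BBB·AAB·AAB·BBB·BBB·BBB·BBB·CA·AAB·AAB·AAB·BBB·AAB·AAB·BBB·AAB·AAB·BBB·BBB·BBB·BBB
    A ↦ AAB
    B ↦ BBB
    C ↦ CA

A->AAB, B->BBB, C->CA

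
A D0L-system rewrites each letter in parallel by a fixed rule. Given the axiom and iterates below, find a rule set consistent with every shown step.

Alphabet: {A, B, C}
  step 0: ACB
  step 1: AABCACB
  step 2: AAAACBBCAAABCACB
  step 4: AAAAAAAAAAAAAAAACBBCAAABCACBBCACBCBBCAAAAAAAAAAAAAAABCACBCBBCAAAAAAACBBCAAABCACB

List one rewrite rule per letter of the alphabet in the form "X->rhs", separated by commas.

A->AA, B->CB, C->BCA

  step 1 ⇒ step 2: AABCACB ⇒ AA·AA·CB·BCA·AA·BCA·CB
    A ↦ AA
    B ↦ CB
    C ↦ BCA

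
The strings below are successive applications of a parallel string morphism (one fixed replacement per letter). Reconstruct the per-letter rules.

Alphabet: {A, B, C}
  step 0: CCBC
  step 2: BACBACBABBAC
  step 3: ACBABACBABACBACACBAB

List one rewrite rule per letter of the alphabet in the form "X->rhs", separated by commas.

  step 2 ⇒ step 3: BACBACBABBAC ⇒ AC·B·AB·AC·B·AB·AC·B·AC·AC·B·AB
    A ↦ B
    B ↦ AC
    C ↦ AB

A->B, B->AC, C->AB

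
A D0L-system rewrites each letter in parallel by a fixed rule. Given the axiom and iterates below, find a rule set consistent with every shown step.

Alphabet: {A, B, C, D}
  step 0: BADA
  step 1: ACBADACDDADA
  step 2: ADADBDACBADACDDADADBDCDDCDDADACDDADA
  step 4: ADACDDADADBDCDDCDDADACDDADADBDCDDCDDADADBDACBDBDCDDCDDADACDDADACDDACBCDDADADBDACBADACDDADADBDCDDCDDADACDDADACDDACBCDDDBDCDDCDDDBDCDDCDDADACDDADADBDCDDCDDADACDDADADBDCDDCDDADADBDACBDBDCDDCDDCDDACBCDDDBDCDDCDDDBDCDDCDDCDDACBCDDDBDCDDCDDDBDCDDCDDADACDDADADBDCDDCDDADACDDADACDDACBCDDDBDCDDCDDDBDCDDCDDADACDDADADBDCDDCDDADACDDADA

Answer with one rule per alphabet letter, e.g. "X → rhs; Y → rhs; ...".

  step 1 ⇒ step 2: ACBADACDDADA ⇒ ADA·DBD·ACB·ADA·CDD·ADA·DBD·CDD·CDD·ADA·CDD·ADA
    A ↦ ADA
    B ↦ ACB
    C ↦ DBD
    D ↦ CDD

A->ADA, B->ACB, C->DBD, D->CDD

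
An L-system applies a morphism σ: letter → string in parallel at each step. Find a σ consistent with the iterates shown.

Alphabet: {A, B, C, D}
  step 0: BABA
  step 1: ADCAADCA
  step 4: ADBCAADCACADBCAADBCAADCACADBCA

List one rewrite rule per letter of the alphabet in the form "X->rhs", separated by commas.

  step 0 ⇒ step 1: BABA ⇒ AD·CA·AD·CA
    A ↦ CA
    B ↦ AD
    C ↦ B  (constrained at step 1)
    D ↦ C  (constrained at step 1)

A->CA, B->AD, C->B, D->C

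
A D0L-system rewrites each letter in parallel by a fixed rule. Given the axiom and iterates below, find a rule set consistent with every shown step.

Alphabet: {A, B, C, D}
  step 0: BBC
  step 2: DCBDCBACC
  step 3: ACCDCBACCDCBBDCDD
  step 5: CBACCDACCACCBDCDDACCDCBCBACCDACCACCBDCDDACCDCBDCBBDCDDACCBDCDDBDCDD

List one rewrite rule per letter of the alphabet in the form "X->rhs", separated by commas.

A->BDC, B->CB, C->D, D->ACC

  step 2 ⇒ step 3: DCBDCBACC ⇒ ACC·D·CB·ACC·D·CB·BDC·D·D
    A ↦ BDC
    B ↦ CB
    C ↦ D
    D ↦ ACC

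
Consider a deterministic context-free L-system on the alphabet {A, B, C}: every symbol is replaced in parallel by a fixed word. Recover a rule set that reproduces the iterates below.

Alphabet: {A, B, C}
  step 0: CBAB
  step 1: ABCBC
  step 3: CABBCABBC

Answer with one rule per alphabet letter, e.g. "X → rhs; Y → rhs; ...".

A->B, B->C, C->AB

  step 0 ⇒ step 1: CBAB ⇒ AB·C·B·C
    A ↦ B
    B ↦ C
    C ↦ AB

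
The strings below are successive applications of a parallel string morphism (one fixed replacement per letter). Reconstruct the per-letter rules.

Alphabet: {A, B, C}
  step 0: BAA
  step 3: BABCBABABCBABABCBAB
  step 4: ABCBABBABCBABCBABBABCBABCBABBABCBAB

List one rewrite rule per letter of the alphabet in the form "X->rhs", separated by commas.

  step 3 ⇒ step 4: BABCBABABCBABABCBAB ⇒ AB·CB·AB·B·AB·CB·AB·CB·AB·B·AB·CB·AB·CB·AB·B·AB·CB·AB
    A ↦ CB
    B ↦ AB
    C ↦ B

A->CB, B->AB, C->B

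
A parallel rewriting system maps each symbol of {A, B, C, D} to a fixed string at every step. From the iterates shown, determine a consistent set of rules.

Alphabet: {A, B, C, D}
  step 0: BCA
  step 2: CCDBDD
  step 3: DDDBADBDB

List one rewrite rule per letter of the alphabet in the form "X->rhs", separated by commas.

  step 2 ⇒ step 3: CCDBDD ⇒ D·D·DB·A·DB·DB
    B ↦ A
    C ↦ D
    D ↦ DB
    A ↦ CC  (constrained at step 0)

A->CC, B->A, C->D, D->DB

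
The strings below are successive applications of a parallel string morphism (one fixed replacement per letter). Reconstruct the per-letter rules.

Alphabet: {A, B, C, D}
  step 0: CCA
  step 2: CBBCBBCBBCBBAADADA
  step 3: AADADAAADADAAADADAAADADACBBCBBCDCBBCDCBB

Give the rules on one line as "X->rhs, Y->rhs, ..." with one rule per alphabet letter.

A->CBB, B->DA, C->AA, D->CD

  step 2 ⇒ step 3: CBBCBBCBBCBBAADADA ⇒ AA·DA·DA·AA·DA·DA·AA·DA·DA·AA·DA·DA·CBB·CBB·CD·CBB·CD·CBB
    A ↦ CBB
    B ↦ DA
    C ↦ AA
    D ↦ CD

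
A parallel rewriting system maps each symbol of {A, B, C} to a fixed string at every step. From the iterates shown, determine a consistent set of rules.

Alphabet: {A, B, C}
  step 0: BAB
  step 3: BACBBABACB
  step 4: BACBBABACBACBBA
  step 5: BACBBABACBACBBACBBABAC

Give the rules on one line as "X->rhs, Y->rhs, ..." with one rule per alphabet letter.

  step 4 ⇒ step 5: BACBBABACBACBBA ⇒ BA·C·B·BA·BA·C·BA·C·B·BA·C·B·BA·BA·C
    A ↦ C
    B ↦ BA
    C ↦ B

A->C, B->BA, C->B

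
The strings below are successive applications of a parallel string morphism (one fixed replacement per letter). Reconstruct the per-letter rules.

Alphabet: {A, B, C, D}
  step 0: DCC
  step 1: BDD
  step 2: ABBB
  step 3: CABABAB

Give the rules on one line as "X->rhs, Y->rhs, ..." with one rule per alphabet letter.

A->C, B->AB, C->D, D->B

  step 2 ⇒ step 3: ABBB ⇒ C·AB·AB·AB
    A ↦ C
    B ↦ AB
  step 0 ⇒ step 1: DCC ⇒ B·D·D
    C ↦ D
  step 0 ⇒ step 1: DCC ⇒ B·D·D
    D ↦ B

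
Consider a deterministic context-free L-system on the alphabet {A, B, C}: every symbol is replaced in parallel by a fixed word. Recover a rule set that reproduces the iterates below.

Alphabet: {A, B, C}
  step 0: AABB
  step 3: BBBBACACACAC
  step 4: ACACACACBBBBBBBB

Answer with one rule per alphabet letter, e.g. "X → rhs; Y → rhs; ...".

  step 3 ⇒ step 4: BBBBACACACAC ⇒ AC·AC·AC·AC·B·B·B·B·B·B·B·B
    A ↦ B
    B ↦ AC
    C ↦ B

A->B, B->AC, C->B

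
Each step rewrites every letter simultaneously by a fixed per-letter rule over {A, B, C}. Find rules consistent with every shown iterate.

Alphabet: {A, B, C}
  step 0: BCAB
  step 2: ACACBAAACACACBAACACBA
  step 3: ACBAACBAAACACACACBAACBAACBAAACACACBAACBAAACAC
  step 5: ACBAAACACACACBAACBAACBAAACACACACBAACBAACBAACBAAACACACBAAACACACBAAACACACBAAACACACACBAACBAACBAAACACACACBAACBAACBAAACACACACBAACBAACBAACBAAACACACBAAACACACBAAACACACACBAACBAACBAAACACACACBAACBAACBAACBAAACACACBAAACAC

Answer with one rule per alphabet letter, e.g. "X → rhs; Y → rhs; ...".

  step 2 ⇒ step 3: ACACBAAACACACBAACACBA ⇒ AC·BA·AC·BA·AAC·AC·AC·AC·BA·AC·BA·AC·BA·AAC·AC·AC·BA·AC·BA·AAC·AC
    A ↦ AC
    B ↦ AAC
    C ↦ BA

A->AC, B->AAC, C->BA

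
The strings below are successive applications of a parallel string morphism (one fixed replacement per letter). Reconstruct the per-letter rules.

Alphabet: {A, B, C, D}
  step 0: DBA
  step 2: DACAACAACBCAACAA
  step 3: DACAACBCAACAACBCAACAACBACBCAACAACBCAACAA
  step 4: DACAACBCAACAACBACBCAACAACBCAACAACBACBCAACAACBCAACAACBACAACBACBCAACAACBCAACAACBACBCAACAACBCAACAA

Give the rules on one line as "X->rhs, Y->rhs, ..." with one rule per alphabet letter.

  step 3 ⇒ step 4: DACAACBCAACAACBCAACAACBACBCAACAACBCAACAA ⇒ DA·CAA·CB·CAA·CAA·CB·A·CB·CAA·CAA·CB·CAA·CAA·CB·A·CB·CAA·CAA·CB·CAA·CAA·CB·A·CAA·CB·A·CB·CAA·CAA·CB·CAA·CAA·CB·A·CB·CAA·CAA·CB·CAA·CAA
    A ↦ CAA
    B ↦ A
    C ↦ CB
    D ↦ DA

A->CAA, B->A, C->CB, D->DA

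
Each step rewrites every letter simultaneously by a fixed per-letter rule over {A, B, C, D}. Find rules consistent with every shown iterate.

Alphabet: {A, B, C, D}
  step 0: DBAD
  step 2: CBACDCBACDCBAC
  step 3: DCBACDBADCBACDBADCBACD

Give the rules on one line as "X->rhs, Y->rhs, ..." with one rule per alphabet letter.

  step 2 ⇒ step 3: CBACDCBACDCBAC ⇒ D·CB·AC·D·BA·D·CB·AC·D·BA·D·CB·AC·D
    A ↦ AC
    B ↦ CB
    C ↦ D
    D ↦ BA

A->AC, B->CB, C->D, D->BA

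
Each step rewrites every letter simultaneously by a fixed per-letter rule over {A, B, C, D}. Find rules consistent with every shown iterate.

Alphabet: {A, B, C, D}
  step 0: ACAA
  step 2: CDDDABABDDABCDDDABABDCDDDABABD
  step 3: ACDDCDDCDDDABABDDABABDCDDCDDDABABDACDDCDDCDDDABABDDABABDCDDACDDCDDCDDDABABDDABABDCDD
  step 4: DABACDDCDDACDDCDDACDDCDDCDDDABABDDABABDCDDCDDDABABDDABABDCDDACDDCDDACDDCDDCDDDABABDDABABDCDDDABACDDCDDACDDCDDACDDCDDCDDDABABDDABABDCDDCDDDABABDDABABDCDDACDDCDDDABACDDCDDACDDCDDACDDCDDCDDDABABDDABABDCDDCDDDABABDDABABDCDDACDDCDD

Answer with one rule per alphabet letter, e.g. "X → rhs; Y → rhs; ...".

  step 3 ⇒ step 4: ACDDCDDCDDDABABDDABABDCDDCDDDABABDACDDCDDCDDDABABDDABABDCDDACDDCDDCDDDABABDDABABDCDD ⇒ DAB·A·CDD·CDD·A·CDD·CDD·A·CDD·CDD·CDD·DAB·ABD·DAB·ABD·CDD·CDD·DAB·ABD·DAB·ABD·CDD·A·CDD·CDD·A·CDD·CDD·CDD·DAB·ABD·DAB·ABD·CDD·DAB·A·CDD·CDD·A·CDD·CDD·A·CDD·CDD·CDD·DAB·ABD·DAB·ABD·CDD·CDD·DAB·ABD·DAB·ABD·CDD·A·CDD·CDD·DAB·A·CDD·CDD·A·CDD·CDD·A·CDD·CDD·CDD·DAB·ABD·DAB·ABD·CDD·CDD·DAB·ABD·DAB·ABD·CDD·A·CDD·CDD
    A ↦ DAB
    B ↦ ABD
    C ↦ A
    D ↦ CDD

A->DAB, B->ABD, C->A, D->CDD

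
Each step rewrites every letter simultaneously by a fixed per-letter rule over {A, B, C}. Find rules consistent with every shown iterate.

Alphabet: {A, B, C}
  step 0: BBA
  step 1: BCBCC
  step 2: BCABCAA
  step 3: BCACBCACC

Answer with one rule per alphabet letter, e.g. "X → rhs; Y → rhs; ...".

A->C, B->BC, C->A

  step 2 ⇒ step 3: BCABCAA ⇒ BC·A·C·BC·A·C·C
    A ↦ C
    B ↦ BC
    C ↦ A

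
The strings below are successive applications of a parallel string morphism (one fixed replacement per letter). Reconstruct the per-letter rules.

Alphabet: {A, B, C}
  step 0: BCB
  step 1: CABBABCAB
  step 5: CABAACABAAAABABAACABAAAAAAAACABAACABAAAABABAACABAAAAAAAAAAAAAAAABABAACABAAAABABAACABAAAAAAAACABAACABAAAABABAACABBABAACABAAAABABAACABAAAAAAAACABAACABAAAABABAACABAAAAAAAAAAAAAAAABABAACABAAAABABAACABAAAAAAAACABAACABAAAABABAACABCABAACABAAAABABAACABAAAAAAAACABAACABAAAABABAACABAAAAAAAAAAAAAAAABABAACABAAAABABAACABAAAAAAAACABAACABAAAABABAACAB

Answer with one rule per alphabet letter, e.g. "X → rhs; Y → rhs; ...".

A->AA, B->CAB, C->BAB

  step 0 ⇒ step 1: BCB ⇒ CAB·BAB·CAB
    B ↦ CAB
    C ↦ BAB
    A ↦ AA  (constrained at step 1)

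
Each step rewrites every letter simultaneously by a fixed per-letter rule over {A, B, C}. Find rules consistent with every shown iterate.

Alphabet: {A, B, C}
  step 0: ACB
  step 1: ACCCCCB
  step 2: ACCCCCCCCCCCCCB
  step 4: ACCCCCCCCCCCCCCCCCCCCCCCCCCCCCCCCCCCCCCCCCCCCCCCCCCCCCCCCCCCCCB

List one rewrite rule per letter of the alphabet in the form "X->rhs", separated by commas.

A->ACC, B->CB, C->CC

  step 1 ⇒ step 2: ACCCCCB ⇒ ACC·CC·CC·CC·CC·CC·CB
    A ↦ ACC
    B ↦ CB
    C ↦ CC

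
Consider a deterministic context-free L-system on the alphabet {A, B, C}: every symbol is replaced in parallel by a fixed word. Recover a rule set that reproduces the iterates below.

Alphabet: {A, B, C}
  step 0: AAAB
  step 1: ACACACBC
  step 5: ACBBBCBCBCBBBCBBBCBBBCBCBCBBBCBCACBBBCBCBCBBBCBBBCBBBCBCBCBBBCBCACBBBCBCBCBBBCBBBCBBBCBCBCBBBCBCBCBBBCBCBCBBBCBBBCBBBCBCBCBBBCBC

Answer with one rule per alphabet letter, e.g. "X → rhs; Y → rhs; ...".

A->AC, B->BC, C->BB

  step 0 ⇒ step 1: AAAB ⇒ AC·AC·AC·BC
    A ↦ AC
    B ↦ BC
    C ↦ BB  (constrained at step 1)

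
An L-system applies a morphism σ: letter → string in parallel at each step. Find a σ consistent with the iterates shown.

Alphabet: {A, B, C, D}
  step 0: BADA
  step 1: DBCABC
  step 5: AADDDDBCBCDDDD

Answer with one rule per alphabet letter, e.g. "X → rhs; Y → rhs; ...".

A->BC, B->D, C->D, D->A

  step 0 ⇒ step 1: BADA ⇒ D·BC·A·BC
    A ↦ BC
    B ↦ D
    D ↦ A
    C ↦ D  (constrained at step 1)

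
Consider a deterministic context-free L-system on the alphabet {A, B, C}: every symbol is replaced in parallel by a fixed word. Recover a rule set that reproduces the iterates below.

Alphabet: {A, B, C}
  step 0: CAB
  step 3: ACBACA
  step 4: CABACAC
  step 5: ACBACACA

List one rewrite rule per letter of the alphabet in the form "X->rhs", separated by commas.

  step 4 ⇒ step 5: CABACAC ⇒ A·C·BA·C·A·C·A
    A ↦ C
    B ↦ BA
    C ↦ A

A->C, B->BA, C->A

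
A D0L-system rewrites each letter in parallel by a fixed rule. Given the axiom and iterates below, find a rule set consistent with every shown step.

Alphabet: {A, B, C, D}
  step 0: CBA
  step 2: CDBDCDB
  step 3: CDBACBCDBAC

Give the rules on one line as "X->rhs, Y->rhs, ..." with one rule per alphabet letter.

A->D, B->AC, C->CD, D->B

  step 2 ⇒ step 3: CDBDCDB ⇒ CD·B·AC·B·CD·B·AC
    B ↦ AC
    C ↦ CD
    D ↦ B
    A ↦ D  (constrained at step 0)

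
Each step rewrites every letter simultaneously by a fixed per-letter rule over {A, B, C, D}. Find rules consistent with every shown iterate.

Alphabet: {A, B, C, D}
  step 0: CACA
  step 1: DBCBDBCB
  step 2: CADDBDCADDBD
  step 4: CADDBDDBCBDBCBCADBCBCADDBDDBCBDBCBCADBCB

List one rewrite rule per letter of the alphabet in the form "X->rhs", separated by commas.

  step 1 ⇒ step 2: DBCBDBCB ⇒ CA·D·DB·D·CA·D·DB·D
    B ↦ D
    C ↦ DB
    D ↦ CA
  step 0 ⇒ step 1: CACA ⇒ DB·CB·DB·CB
    A ↦ CB

A->CB, B->D, C->DB, D->CA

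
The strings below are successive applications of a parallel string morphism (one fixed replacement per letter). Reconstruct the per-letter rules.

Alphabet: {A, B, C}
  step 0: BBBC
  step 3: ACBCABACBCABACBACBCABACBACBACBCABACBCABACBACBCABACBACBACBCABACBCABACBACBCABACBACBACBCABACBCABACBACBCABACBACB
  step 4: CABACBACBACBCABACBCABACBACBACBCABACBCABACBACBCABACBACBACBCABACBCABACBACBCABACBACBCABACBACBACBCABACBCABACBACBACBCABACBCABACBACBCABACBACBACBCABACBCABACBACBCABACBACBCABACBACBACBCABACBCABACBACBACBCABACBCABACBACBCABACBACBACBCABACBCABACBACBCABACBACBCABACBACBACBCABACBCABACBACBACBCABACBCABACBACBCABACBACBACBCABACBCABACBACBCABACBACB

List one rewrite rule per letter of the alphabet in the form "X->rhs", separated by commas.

A->CAB, B->ACB, C->ACB

  step 3 ⇒ step 4: ACBCABACBCABACBACBCABACBACBACBCABACBCABACBACBCABACBACBACBCABACBCABACBACBCABACBACBACBCABACBCABACBACBCABACBACB ⇒ CAB·ACB·ACB·ACB·CAB·ACB·CAB·ACB·ACB·ACB·CAB·ACB·CAB·ACB·ACB·CAB·ACB·ACB·ACB·CAB·ACB·CAB·ACB·ACB·CAB·ACB·ACB·CAB·ACB·ACB·ACB·CAB·ACB·CAB·ACB·ACB·ACB·CAB·ACB·CAB·ACB·ACB·CAB·ACB·ACB·ACB·CAB·ACB·CAB·ACB·ACB·CAB·ACB·ACB·CAB·ACB·ACB·ACB·CAB·ACB·CAB·ACB·ACB·ACB·CAB·ACB·CAB·ACB·ACB·CAB·ACB·ACB·ACB·CAB·ACB·CAB·ACB·ACB·CAB·ACB·ACB·CAB·ACB·ACB·ACB·CAB·ACB·CAB·ACB·ACB·ACB·CAB·ACB·CAB·ACB·ACB·CAB·ACB·ACB·ACB·CAB·ACB·CAB·ACB·ACB·CAB·ACB·ACB
    A ↦ CAB
    B ↦ ACB
    C ↦ ACB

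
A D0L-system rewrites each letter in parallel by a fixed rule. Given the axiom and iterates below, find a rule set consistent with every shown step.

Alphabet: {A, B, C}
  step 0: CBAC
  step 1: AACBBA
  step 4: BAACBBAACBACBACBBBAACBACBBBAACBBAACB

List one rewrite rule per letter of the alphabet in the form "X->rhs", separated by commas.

  step 0 ⇒ step 1: CBAC ⇒ A·ACB·B·A
    A ↦ B
    B ↦ ACB
    C ↦ A

A->B, B->ACB, C->A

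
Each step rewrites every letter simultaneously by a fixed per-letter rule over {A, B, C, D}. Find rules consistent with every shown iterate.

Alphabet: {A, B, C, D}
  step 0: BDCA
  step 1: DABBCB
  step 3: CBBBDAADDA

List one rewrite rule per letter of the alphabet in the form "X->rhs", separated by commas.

  step 0 ⇒ step 1: BDCA ⇒ D·A·BB·CB
    A ↦ CB
    B ↦ D
    C ↦ BB
    D ↦ A

A->CB, B->D, C->BB, D->A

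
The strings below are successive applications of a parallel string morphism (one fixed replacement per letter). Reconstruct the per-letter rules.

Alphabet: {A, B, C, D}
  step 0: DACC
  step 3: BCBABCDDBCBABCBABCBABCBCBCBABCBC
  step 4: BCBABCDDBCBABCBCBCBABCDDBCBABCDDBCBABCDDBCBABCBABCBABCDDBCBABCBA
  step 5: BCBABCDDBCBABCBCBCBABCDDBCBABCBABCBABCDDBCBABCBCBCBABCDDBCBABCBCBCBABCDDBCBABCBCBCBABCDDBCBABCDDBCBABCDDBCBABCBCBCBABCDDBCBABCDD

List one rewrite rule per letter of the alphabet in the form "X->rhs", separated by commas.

A->DD, B->BC, C->BA, D->BC

  step 4 ⇒ step 5: BCBABCDDBCBABCBCBCBABCDDBCBABCDDBCBABCDDBCBABCBABCBABCDDBCBABCBA ⇒ BC·BA·BC·DD·BC·BA·BC·BC·BC·BA·BC·DD·BC·BA·BC·BA·BC·BA·BC·DD·BC·BA·BC·BC·BC·BA·BC·DD·BC·BA·BC·BC·BC·BA·BC·DD·BC·BA·BC·BC·BC·BA·BC·DD·BC·BA·BC·DD·BC·BA·BC·DD·BC·BA·BC·BC·BC·BA·BC·DD·BC·BA·BC·DD
    A ↦ DD
    B ↦ BC
    C ↦ BA
    D ↦ BC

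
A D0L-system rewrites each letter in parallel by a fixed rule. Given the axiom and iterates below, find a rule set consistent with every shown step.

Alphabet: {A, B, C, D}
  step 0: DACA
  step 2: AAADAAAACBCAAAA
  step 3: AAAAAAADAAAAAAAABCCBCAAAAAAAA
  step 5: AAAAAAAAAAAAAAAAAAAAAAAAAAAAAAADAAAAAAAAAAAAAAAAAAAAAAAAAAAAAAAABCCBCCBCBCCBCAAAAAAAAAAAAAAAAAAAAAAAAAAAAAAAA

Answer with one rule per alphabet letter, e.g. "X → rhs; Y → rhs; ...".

  step 2 ⇒ step 3: AAADAAAACBCAAAA ⇒ AA·AA·AA·AD·AA·AA·AA·AA·BC·C·BC·AA·AA·AA·AA
    A ↦ AA
    B ↦ C
    C ↦ BC
    D ↦ AD

A->AA, B->C, C->BC, D->AD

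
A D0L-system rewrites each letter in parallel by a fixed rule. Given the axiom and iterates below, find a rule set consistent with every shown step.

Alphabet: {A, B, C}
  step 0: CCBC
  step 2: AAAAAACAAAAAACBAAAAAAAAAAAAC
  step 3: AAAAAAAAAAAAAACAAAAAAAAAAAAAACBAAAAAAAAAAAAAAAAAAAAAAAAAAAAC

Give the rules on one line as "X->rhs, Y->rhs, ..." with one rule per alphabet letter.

  step 2 ⇒ step 3: AAAAAACAAAAAACBAAAAAAAAAAAAC ⇒ AA·AA·AA·AA·AA·AA·AAC·AA·AA·AA·AA·AA·AA·AAC·BAA·AA·AA·AA·AA·AA·AA·AA·AA·AA·AA·AA·AA·AAC
    A ↦ AA
    B ↦ BAA
    C ↦ AAC

A->AA, B->BAA, C->AAC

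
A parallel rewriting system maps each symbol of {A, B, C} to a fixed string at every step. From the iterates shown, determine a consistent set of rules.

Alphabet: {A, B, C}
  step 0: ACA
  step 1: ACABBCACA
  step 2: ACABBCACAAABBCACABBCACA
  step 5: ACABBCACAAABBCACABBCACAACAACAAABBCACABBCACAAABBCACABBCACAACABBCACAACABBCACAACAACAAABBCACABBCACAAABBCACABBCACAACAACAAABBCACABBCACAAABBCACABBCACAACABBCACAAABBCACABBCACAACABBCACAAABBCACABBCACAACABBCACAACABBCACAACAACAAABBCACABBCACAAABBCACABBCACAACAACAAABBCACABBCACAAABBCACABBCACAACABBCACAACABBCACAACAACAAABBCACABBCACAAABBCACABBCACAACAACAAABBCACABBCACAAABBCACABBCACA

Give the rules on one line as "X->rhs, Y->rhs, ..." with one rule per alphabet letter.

  step 1 ⇒ step 2: ACABBCACA ⇒ ACA·BBC·ACA·A·A·BBC·ACA·BBC·ACA
    A ↦ ACA
    B ↦ A
    C ↦ BBC

A->ACA, B->A, C->BBC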